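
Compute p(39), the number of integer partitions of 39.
p(39) = 31185

Compute p(n) via the recurrence p(n, m) = p(n, m−1) + p(n−m, m), where p(n, m) counts partitions of n with all parts ≤ m and p(n) = p(n, n). The base cases are p(0, m) = 1 and p(n, 0) = 0 for n > 0. Filling the table yields p(39) = 31185. (Euler's pentagonal recurrence is an alternative.)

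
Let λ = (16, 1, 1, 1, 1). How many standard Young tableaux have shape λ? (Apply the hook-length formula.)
# SYT of shape (16, 1, 1, 1, 1) = 3876

Hook-length formula: f^λ = n! / Π hook(c), product over all cells c of the Young diagram. For λ = (16, 1, 1, 1, 1), n = 20 boxes. Hook lengths by row (left-to-right, top-to-bottom): [20, 15, 14, 13, 12, 11, 10, 9, 8, 7, 6, 5, 4, 3, 2, 1]; [4]; [3]; [2]; [1]. Product of hooks = 627683696640000. So f^λ = 20! / 627683696640000 = 2432902008176640000 / 627683696640000 = 3876.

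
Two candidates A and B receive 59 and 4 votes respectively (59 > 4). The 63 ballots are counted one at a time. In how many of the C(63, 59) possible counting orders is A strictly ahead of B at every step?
Strict-lead orderings = 520025

Total orderings of the 63 votes with 59 for A: C(63, 59) = 595665. By the Bertrand ballot formula (Cycle Lemma / reflection principle), the number of orderings in which A is strictly ahead of B throughout is (p − q)/(p + q) · C(p + q, p) = (59 − 4)/(59 + 4) · 595665 = 520025.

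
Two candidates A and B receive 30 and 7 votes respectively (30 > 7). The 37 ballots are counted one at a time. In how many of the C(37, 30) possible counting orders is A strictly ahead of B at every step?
Strict-lead orderings = 6399888

Total orderings of the 37 votes with 30 for A: C(37, 30) = 10295472. By the Bertrand ballot formula (Cycle Lemma / reflection principle), the number of orderings in which A is strictly ahead of B throughout is (p − q)/(p + q) · C(p + q, p) = (30 − 7)/(30 + 7) · 10295472 = 6399888.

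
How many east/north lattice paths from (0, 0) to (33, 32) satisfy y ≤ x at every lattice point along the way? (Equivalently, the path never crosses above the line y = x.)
Number of paths = 212336130412243110

By the reflection principle (André's argument), the number of monotone paths to (33, 32) with n ≤ m that never go above y = x is C(65, 33) − C(65, 34) = 3609714217008132870 − 3397378086595889760 = 212336130412243110.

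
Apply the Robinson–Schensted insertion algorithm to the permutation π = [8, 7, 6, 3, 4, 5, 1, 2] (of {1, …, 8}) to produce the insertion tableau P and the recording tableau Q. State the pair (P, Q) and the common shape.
P = [1, 2, 5] / [3, 4] / [6] / [7] / [8];  Q = [1, 5, 6] / [2, 8] / [3] / [4] / [7];  common shape = (3, 2, 1, 1, 1)

Row-insert the values π_1, π_2, … into P one at a time, bumping the leftmost entry strictly greater than the inserted value down to the next row. The recording tableau Q records, in position (i, j), the step at which that cell was added to P.
  Insert 8 (step 1): P = [8];  Q = [1]
  Insert 7 (step 2): P = [7] / [8];  Q = [1] / [2]
  Insert 6 (step 3): P = [6] / [7] / [8];  Q = [1] / [2] / [3]
  Insert 3 (step 4): P = [3] / [6] / [7] / [8];  Q = [1] / [2] / [3] / [4]
  Insert 4 (step 5): P = [3, 4] / [6] / [7] / [8];  Q = [1, 5] / [2] / [3] / [4]
  Insert 5 (step 6): P = [3, 4, 5] / [6] / [7] / [8];  Q = [1, 5, 6] / [2] / [3] / [4]
  Insert 1 (step 7): P = [1, 4, 5] / [3] / [6] / [7] / [8];  Q = [1, 5, 6] / [2] / [3] / [4] / [7]
  Insert 2 (step 8): P = [1, 2, 5] / [3, 4] / [6] / [7] / [8];  Q = [1, 5, 6] / [2, 8] / [3] / [4] / [7]
Final shape: (3, 2, 1, 1, 1).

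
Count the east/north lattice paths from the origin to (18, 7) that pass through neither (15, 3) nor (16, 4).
Number of paths = 420010

Inclusion–exclusion. Total paths: C(25, 18) = 480700. Through P₁: C(18, 15)·C(7, 3) = 28560. Through P₂: C(20, 16)·C(5, 2) = 48450. Since P₁ is strictly southwest of P₂, a monotone path through both must visit P₁ then P₂; paths through both = C(18, 15)·C(2, 1)·C(5, 2) = 16320. Avoid both = 480700 − 28560 − 48450 + 16320 = 420010.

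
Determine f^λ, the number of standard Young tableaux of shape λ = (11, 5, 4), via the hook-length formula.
# SYT of shape (11, 5, 4) = 2848860

Hook-length formula: f^λ = n! / Π hook(c), product over all cells c of the Young diagram. For λ = (11, 5, 4), n = 20 boxes. Hook lengths by row (left-to-right, top-to-bottom): [13, 12, 11, 10, 8, 6, 5, 4, 3, 2, 1]; [6, 5, 4, 3, 1]; [4, 3, 2, 1]. Product of hooks = 853991424000. So f^λ = 20! / 853991424000 = 2432902008176640000 / 853991424000 = 2848860.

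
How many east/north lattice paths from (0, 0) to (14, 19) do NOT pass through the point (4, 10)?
Number of paths = 726338822

Total paths from (0, 0) to (14, 19): C(33, 14) = 818809200. Paths through (4, 10): (paths (0, 0) → (4, 10)) × (paths (4, 10) → (14, 19)) = C(14, 4) · C(19, 10) = 1001 · 92378 = 92470378. Avoidance count = 818809200 − 92470378 = 726338822.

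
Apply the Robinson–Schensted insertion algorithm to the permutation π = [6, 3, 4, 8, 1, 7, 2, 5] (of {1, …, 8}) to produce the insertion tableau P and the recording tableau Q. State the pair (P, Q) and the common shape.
P = [1, 2, 5] / [3, 4, 7] / [6, 8];  Q = [1, 3, 4] / [2, 6, 8] / [5, 7];  common shape = (3, 3, 2)

Row-insert the values π_1, π_2, … into P one at a time, bumping the leftmost entry strictly greater than the inserted value down to the next row. The recording tableau Q records, in position (i, j), the step at which that cell was added to P.
  Insert 6 (step 1): P = [6];  Q = [1]
  Insert 3 (step 2): P = [3] / [6];  Q = [1] / [2]
  Insert 4 (step 3): P = [3, 4] / [6];  Q = [1, 3] / [2]
  Insert 8 (step 4): P = [3, 4, 8] / [6];  Q = [1, 3, 4] / [2]
  Insert 1 (step 5): P = [1, 4, 8] / [3] / [6];  Q = [1, 3, 4] / [2] / [5]
  Insert 7 (step 6): P = [1, 4, 7] / [3, 8] / [6];  Q = [1, 3, 4] / [2, 6] / [5]
  Insert 2 (step 7): P = [1, 2, 7] / [3, 4] / [6, 8];  Q = [1, 3, 4] / [2, 6] / [5, 7]
  Insert 5 (step 8): P = [1, 2, 5] / [3, 4, 7] / [6, 8];  Q = [1, 3, 4] / [2, 6, 8] / [5, 7]
Final shape: (3, 3, 2).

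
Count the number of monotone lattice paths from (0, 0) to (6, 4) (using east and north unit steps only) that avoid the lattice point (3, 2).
Number of paths = 110

Total paths from (0, 0) to (6, 4): C(10, 6) = 210. Paths through (3, 2): (paths (0, 0) → (3, 2)) × (paths (3, 2) → (6, 4)) = C(5, 3) · C(5, 3) = 10 · 10 = 100. Avoidance count = 210 − 100 = 110.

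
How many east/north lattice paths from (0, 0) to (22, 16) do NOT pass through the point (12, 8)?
Number of paths = 16727779170

Total paths from (0, 0) to (22, 16): C(38, 22) = 22239974430. Paths through (12, 8): (paths (0, 0) → (12, 8)) × (paths (12, 8) → (22, 16)) = C(20, 12) · C(18, 10) = 125970 · 43758 = 5512195260. Avoidance count = 22239974430 − 5512195260 = 16727779170.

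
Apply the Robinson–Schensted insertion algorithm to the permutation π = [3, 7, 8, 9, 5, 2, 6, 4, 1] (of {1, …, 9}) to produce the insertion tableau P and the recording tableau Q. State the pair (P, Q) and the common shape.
P = [1, 4, 6, 9] / [2, 5] / [3, 8] / [7];  Q = [1, 2, 3, 4] / [5, 7] / [6, 8] / [9];  common shape = (4, 2, 2, 1)

Row-insert the values π_1, π_2, … into P one at a time, bumping the leftmost entry strictly greater than the inserted value down to the next row. The recording tableau Q records, in position (i, j), the step at which that cell was added to P.
  Insert 3 (step 1): P = [3];  Q = [1]
  Insert 7 (step 2): P = [3, 7];  Q = [1, 2]
  Insert 8 (step 3): P = [3, 7, 8];  Q = [1, 2, 3]
  Insert 9 (step 4): P = [3, 7, 8, 9];  Q = [1, 2, 3, 4]
  Insert 5 (step 5): P = [3, 5, 8, 9] / [7];  Q = [1, 2, 3, 4] / [5]
  Insert 2 (step 6): P = [2, 5, 8, 9] / [3] / [7];  Q = [1, 2, 3, 4] / [5] / [6]
  Insert 6 (step 7): P = [2, 5, 6, 9] / [3, 8] / [7];  Q = [1, 2, 3, 4] / [5, 7] / [6]
  Insert 4 (step 8): P = [2, 4, 6, 9] / [3, 5] / [7, 8];  Q = [1, 2, 3, 4] / [5, 7] / [6, 8]
  Insert 1 (step 9): P = [1, 4, 6, 9] / [2, 5] / [3, 8] / [7];  Q = [1, 2, 3, 4] / [5, 7] / [6, 8] / [9]
Final shape: (4, 2, 2, 1).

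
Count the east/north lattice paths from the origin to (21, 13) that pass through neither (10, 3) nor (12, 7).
Number of paths = 596386494

Inclusion–exclusion. Total paths: C(34, 21) = 927983760. Through P₁: C(13, 10)·C(21, 11) = 100876776. Through P₂: C(19, 12)·C(15, 9) = 252191940. Since P₁ is strictly southwest of P₂, a monotone path through both must visit P₁ then P₂; paths through both = C(13, 10)·C(6, 2)·C(15, 9) = 21471450. Avoid both = 927983760 − 100876776 − 252191940 + 21471450 = 596386494.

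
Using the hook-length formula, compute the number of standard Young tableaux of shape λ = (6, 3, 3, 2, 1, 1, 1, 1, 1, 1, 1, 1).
# SYT of shape (6, 3, 3, 2, 1, 1, 1, 1, 1, 1, 1, 1) = 152078850

Hook-length formula: f^λ = n! / Π hook(c), product over all cells c of the Young diagram. For λ = (6, 3, 3, 2, 1, 1, 1, 1, 1, 1, 1, 1), n = 22 boxes. Hook lengths by row (left-to-right, top-to-bottom): [17, 8, 6, 3, 2, 1]; [13, 4, 2]; [12, 3, 1]; [10, 1]; [8]; [7]; [6]; [5]; [4]; [3]; [2]; [1]. Product of hooks = 7390907596800. So f^λ = 22! / 7390907596800 = 1124000727777607680000 / 7390907596800 = 152078850.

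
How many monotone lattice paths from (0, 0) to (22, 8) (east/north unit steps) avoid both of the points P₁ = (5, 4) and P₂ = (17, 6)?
Number of paths = 3219714

Inclusion–exclusion. Total paths: C(30, 22) = 5852925. Through P₁: C(9, 5)·C(21, 17) = 754110. Through P₂: C(23, 17)·C(7, 5) = 2119887. Since P₁ is strictly southwest of P₂, a monotone path through both must visit P₁ then P₂; paths through both = C(9, 5)·C(14, 12)·C(7, 5) = 240786. Avoid both = 5852925 − 754110 − 2119887 + 240786 = 3219714.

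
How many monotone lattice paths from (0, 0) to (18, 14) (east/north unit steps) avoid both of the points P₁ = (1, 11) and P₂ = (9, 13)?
Number of paths = 466453120

Inclusion–exclusion. Total paths: C(32, 18) = 471435600. Through P₁: C(12, 1)·C(20, 17) = 13680. Through P₂: C(22, 9)·C(10, 9) = 4974200. Since P₁ is strictly southwest of P₂, a monotone path through both must visit P₁ then P₂; paths through both = C(12, 1)·C(10, 8)·C(10, 9) = 5400. Avoid both = 471435600 − 13680 − 4974200 + 5400 = 466453120.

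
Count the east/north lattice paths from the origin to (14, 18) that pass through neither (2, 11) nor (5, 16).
Number of paths = 466626381

Inclusion–exclusion. Total paths: C(32, 14) = 471435600. Through P₁: C(13, 2)·C(19, 12) = 3930264. Through P₂: C(21, 5)·C(11, 9) = 1119195. Since P₁ is strictly southwest of P₂, a monotone path through both must visit P₁ then P₂; paths through both = C(13, 2)·C(8, 3)·C(11, 9) = 240240. Avoid both = 471435600 − 3930264 − 1119195 + 240240 = 466626381.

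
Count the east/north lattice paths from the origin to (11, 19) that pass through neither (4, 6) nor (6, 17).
Number of paths = 36572193

Inclusion–exclusion. Total paths: C(30, 11) = 54627300. Through P₁: C(10, 4)·C(20, 7) = 16279200. Through P₂: C(23, 6)·C(7, 5) = 2119887. Since P₁ is strictly southwest of P₂, a monotone path through both must visit P₁ then P₂; paths through both = C(10, 4)·C(13, 2)·C(7, 5) = 343980. Avoid both = 54627300 − 16279200 − 2119887 + 343980 = 36572193.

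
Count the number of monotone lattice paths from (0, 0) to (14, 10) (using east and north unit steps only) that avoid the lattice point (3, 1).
Number of paths = 1289416

Total paths from (0, 0) to (14, 10): C(24, 14) = 1961256. Paths through (3, 1): (paths (0, 0) → (3, 1)) × (paths (3, 1) → (14, 10)) = C(4, 3) · C(20, 11) = 4 · 167960 = 671840. Avoidance count = 1961256 − 671840 = 1289416.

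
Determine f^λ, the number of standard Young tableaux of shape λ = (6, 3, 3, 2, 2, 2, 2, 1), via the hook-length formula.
# SYT of shape (6, 3, 3, 2, 2, 2, 2, 1) = 189924000

Hook-length formula: f^λ = n! / Π hook(c), product over all cells c of the Young diagram. For λ = (6, 3, 3, 2, 2, 2, 2, 1), n = 21 boxes. Hook lengths by row (left-to-right, top-to-bottom): [13, 11, 6, 3, 2, 1]; [9, 7, 2]; [8, 6, 1]; [6, 4]; [5, 3]; [4, 2]; [3, 1]; [1]. Product of hooks = 269007298560. So f^λ = 21! / 269007298560 = 51090942171709440000 / 269007298560 = 189924000.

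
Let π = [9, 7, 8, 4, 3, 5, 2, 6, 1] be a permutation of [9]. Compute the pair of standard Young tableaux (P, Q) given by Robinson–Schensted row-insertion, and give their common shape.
P = [1, 5, 6] / [2, 8] / [3] / [4] / [7] / [9];  Q = [1, 3, 8] / [2, 6] / [4] / [5] / [7] / [9];  common shape = (3, 2, 1, 1, 1, 1)

Row-insert the values π_1, π_2, … into P one at a time, bumping the leftmost entry strictly greater than the inserted value down to the next row. The recording tableau Q records, in position (i, j), the step at which that cell was added to P.
  Insert 9 (step 1): P = [9];  Q = [1]
  Insert 7 (step 2): P = [7] / [9];  Q = [1] / [2]
  Insert 8 (step 3): P = [7, 8] / [9];  Q = [1, 3] / [2]
  Insert 4 (step 4): P = [4, 8] / [7] / [9];  Q = [1, 3] / [2] / [4]
  Insert 3 (step 5): P = [3, 8] / [4] / [7] / [9];  Q = [1, 3] / [2] / [4] / [5]
  Insert 5 (step 6): P = [3, 5] / [4, 8] / [7] / [9];  Q = [1, 3] / [2, 6] / [4] / [5]
  Insert 2 (step 7): P = [2, 5] / [3, 8] / [4] / [7] / [9];  Q = [1, 3] / [2, 6] / [4] / [5] / [7]
  Insert 6 (step 8): P = [2, 5, 6] / [3, 8] / [4] / [7] / [9];  Q = [1, 3, 8] / [2, 6] / [4] / [5] / [7]
  Insert 1 (step 9): P = [1, 5, 6] / [2, 8] / [3] / [4] / [7] / [9];  Q = [1, 3, 8] / [2, 6] / [4] / [5] / [7] / [9]
Final shape: (3, 2, 1, 1, 1, 1).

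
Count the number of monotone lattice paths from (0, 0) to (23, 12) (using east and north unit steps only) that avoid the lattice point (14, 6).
Number of paths = 640458000

Total paths from (0, 0) to (23, 12): C(35, 23) = 834451800. Paths through (14, 6): (paths (0, 0) → (14, 6)) × (paths (14, 6) → (23, 12)) = C(20, 14) · C(15, 9) = 38760 · 5005 = 193993800. Avoidance count = 834451800 − 193993800 = 640458000.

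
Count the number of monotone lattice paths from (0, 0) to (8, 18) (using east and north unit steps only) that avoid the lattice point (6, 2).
Number of paths = 1557991

Total paths from (0, 0) to (8, 18): C(26, 8) = 1562275. Paths through (6, 2): (paths (0, 0) → (6, 2)) × (paths (6, 2) → (8, 18)) = C(8, 6) · C(18, 2) = 28 · 153 = 4284. Avoidance count = 1562275 − 4284 = 1557991.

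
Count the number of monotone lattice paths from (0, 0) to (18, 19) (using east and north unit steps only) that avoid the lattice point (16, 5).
Number of paths = 17670190020

Total paths from (0, 0) to (18, 19): C(37, 18) = 17672631900. Paths through (16, 5): (paths (0, 0) → (16, 5)) × (paths (16, 5) → (18, 19)) = C(21, 16) · C(16, 2) = 20349 · 120 = 2441880. Avoidance count = 17672631900 − 2441880 = 17670190020.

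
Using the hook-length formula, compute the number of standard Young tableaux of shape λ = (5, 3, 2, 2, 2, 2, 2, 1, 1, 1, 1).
# SYT of shape (5, 3, 2, 2, 2, 2, 2, 1, 1, 1, 1) = 128035908

Hook-length formula: f^λ = n! / Π hook(c), product over all cells c of the Young diagram. For λ = (5, 3, 2, 2, 2, 2, 2, 1, 1, 1, 1), n = 22 boxes. Hook lengths by row (left-to-right, top-to-bottom): [15, 10, 4, 2, 1]; [12, 7, 1]; [10, 5]; [9, 4]; [8, 3]; [7, 2]; [6, 1]; [4]; [3]; [2]; [1]. Product of hooks = 8778792960000. So f^λ = 22! / 8778792960000 = 1124000727777607680000 / 8778792960000 = 128035908.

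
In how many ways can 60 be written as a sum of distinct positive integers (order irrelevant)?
q(60) = 10880

A partition into distinct parts is a strictly decreasing sequence summing to n. The recurrence d(n, m) = d(n, m−1) + d(n−m, m−1) (use part m at most once) with q(n) = d(n, n) gives q(60) = 10880. (Euler's theorem: # distinct-part partitions = # odd-part partitions.)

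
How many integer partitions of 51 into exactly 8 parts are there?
p(51, 8 parts) = 14012

Partitions of n into exactly k parts are in bijection with partitions of n − k into at most k parts (subtract 1 from each part). So p(51, exactly 8) = p(43, parts ≤ 8). Computing via the recurrence p(m, j) = p(m, j−1) + p(m−j, j) gives 14012.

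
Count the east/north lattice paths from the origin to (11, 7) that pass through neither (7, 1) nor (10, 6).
Number of paths = 15024

Inclusion–exclusion. Total paths: C(18, 11) = 31824. Through P₁: C(8, 7)·C(10, 4) = 1680. Through P₂: C(16, 10)·C(2, 1) = 16016. Since P₁ is strictly southwest of P₂, a monotone path through both must visit P₁ then P₂; paths through both = C(8, 7)·C(8, 3)·C(2, 1) = 896. Avoid both = 31824 − 1680 − 16016 + 896 = 15024.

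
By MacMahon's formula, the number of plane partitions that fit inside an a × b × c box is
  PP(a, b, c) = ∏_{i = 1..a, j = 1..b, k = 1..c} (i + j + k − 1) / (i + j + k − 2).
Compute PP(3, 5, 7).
PP(3, 5, 7) = 16195608

Evaluate the triple product over i = 1..3, j = 1..5, k = 1..7. The factors are (2/1) · (3/2) · (4/3) · (5/4) · (6/5) · (7/6) · (8/7) · (3/2) · … (105 factors total). The numerators and denominators telescope so the product is an integer; carrying out the multiplication exactly gives PP(3, 5, 7) = 16195608.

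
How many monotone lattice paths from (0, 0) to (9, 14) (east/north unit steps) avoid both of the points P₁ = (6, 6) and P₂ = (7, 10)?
Number of paths = 442310

Inclusion–exclusion. Total paths: C(23, 9) = 817190. Through P₁: C(12, 6)·C(11, 3) = 152460. Through P₂: C(17, 7)·C(6, 2) = 291720. Since P₁ is strictly southwest of P₂, a monotone path through both must visit P₁ then P₂; paths through both = C(12, 6)·C(5, 1)·C(6, 2) = 69300. Avoid both = 817190 − 152460 − 291720 + 69300 = 442310.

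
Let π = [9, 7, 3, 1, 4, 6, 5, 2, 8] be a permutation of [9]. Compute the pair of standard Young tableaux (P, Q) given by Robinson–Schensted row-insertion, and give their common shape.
P = [1, 2, 5, 8] / [3, 4] / [6] / [7] / [9];  Q = [1, 5, 6, 9] / [2, 7] / [3] / [4] / [8];  common shape = (4, 2, 1, 1, 1)

Row-insert the values π_1, π_2, … into P one at a time, bumping the leftmost entry strictly greater than the inserted value down to the next row. The recording tableau Q records, in position (i, j), the step at which that cell was added to P.
  Insert 9 (step 1): P = [9];  Q = [1]
  Insert 7 (step 2): P = [7] / [9];  Q = [1] / [2]
  Insert 3 (step 3): P = [3] / [7] / [9];  Q = [1] / [2] / [3]
  Insert 1 (step 4): P = [1] / [3] / [7] / [9];  Q = [1] / [2] / [3] / [4]
  Insert 4 (step 5): P = [1, 4] / [3] / [7] / [9];  Q = [1, 5] / [2] / [3] / [4]
  Insert 6 (step 6): P = [1, 4, 6] / [3] / [7] / [9];  Q = [1, 5, 6] / [2] / [3] / [4]
  Insert 5 (step 7): P = [1, 4, 5] / [3, 6] / [7] / [9];  Q = [1, 5, 6] / [2, 7] / [3] / [4]
  Insert 2 (step 8): P = [1, 2, 5] / [3, 4] / [6] / [7] / [9];  Q = [1, 5, 6] / [2, 7] / [3] / [4] / [8]
  Insert 8 (step 9): P = [1, 2, 5, 8] / [3, 4] / [6] / [7] / [9];  Q = [1, 5, 6, 9] / [2, 7] / [3] / [4] / [8]
Final shape: (4, 2, 1, 1, 1).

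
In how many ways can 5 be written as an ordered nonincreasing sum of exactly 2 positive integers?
p(5, 2 parts) = 2

Partitions of n into exactly k parts ↔ partitions of n − k into at most k parts (subtract 1 from each part). For n = 5, k = 2, the partitions are: 4+1, 3+2. Count = 2.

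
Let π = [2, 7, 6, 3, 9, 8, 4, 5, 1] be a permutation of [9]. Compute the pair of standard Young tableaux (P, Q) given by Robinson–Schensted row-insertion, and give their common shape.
P = [1, 3, 4, 5] / [2, 8] / [6, 9] / [7];  Q = [1, 2, 5, 8] / [3, 6] / [4, 7] / [9];  common shape = (4, 2, 2, 1)

Row-insert the values π_1, π_2, … into P one at a time, bumping the leftmost entry strictly greater than the inserted value down to the next row. The recording tableau Q records, in position (i, j), the step at which that cell was added to P.
  Insert 2 (step 1): P = [2];  Q = [1]
  Insert 7 (step 2): P = [2, 7];  Q = [1, 2]
  Insert 6 (step 3): P = [2, 6] / [7];  Q = [1, 2] / [3]
  Insert 3 (step 4): P = [2, 3] / [6] / [7];  Q = [1, 2] / [3] / [4]
  Insert 9 (step 5): P = [2, 3, 9] / [6] / [7];  Q = [1, 2, 5] / [3] / [4]
  Insert 8 (step 6): P = [2, 3, 8] / [6, 9] / [7];  Q = [1, 2, 5] / [3, 6] / [4]
  Insert 4 (step 7): P = [2, 3, 4] / [6, 8] / [7, 9];  Q = [1, 2, 5] / [3, 6] / [4, 7]
  Insert 5 (step 8): P = [2, 3, 4, 5] / [6, 8] / [7, 9];  Q = [1, 2, 5, 8] / [3, 6] / [4, 7]
  Insert 1 (step 9): P = [1, 3, 4, 5] / [2, 8] / [6, 9] / [7];  Q = [1, 2, 5, 8] / [3, 6] / [4, 7] / [9]
Final shape: (4, 2, 2, 1).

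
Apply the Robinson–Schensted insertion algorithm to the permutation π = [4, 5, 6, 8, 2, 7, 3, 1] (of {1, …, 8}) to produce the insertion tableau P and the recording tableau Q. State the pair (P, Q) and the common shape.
P = [1, 3, 6, 7] / [2, 5] / [4] / [8];  Q = [1, 2, 3, 4] / [5, 6] / [7] / [8];  common shape = (4, 2, 1, 1)

Row-insert the values π_1, π_2, … into P one at a time, bumping the leftmost entry strictly greater than the inserted value down to the next row. The recording tableau Q records, in position (i, j), the step at which that cell was added to P.
  Insert 4 (step 1): P = [4];  Q = [1]
  Insert 5 (step 2): P = [4, 5];  Q = [1, 2]
  Insert 6 (step 3): P = [4, 5, 6];  Q = [1, 2, 3]
  Insert 8 (step 4): P = [4, 5, 6, 8];  Q = [1, 2, 3, 4]
  Insert 2 (step 5): P = [2, 5, 6, 8] / [4];  Q = [1, 2, 3, 4] / [5]
  Insert 7 (step 6): P = [2, 5, 6, 7] / [4, 8];  Q = [1, 2, 3, 4] / [5, 6]
  Insert 3 (step 7): P = [2, 3, 6, 7] / [4, 5] / [8];  Q = [1, 2, 3, 4] / [5, 6] / [7]
  Insert 1 (step 8): P = [1, 3, 6, 7] / [2, 5] / [4] / [8];  Q = [1, 2, 3, 4] / [5, 6] / [7] / [8]
Final shape: (4, 2, 1, 1).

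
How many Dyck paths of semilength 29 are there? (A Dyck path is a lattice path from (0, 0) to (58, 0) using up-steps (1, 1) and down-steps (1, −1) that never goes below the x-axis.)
C_29 = 1002242216651368

These Dyck paths are counted by the Catalan number C_n = (1/(n + 1)) · C(2n, n). For n = 29: C_29 = (1/30) · C(58, 29) = 30067266499541040/30 = 1002242216651368.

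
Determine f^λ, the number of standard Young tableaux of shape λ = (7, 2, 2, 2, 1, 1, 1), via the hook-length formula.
# SYT of shape (7, 2, 2, 2, 1, 1, 1) = 197120

Hook-length formula: f^λ = n! / Π hook(c), product over all cells c of the Young diagram. For λ = (7, 2, 2, 2, 1, 1, 1), n = 16 boxes. Hook lengths by row (left-to-right, top-to-bottom): [13, 9, 5, 4, 3, 2, 1]; [7, 3]; [6, 2]; [5, 1]; [3]; [2]; [1]. Product of hooks = 106142400. So f^λ = 16! / 106142400 = 20922789888000 / 106142400 = 197120.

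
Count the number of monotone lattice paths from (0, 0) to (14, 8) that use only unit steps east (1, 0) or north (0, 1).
Number of paths = 319770

A monotone lattice path from (0, 0) to (14, 8) consists of 14 east steps and 8 north steps in some order, so it is determined by which 14 of the 22 steps are east. The count is C(22, 14) = 319770.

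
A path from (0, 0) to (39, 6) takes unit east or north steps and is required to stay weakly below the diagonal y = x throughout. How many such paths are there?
Number of paths = 6923301

By the reflection principle (André's argument), the number of monotone paths to (39, 6) with n ≤ m that never go above y = x is C(45, 39) − C(45, 40) = 8145060 − 1221759 = 6923301.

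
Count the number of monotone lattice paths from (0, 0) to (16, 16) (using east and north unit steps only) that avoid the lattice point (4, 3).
Number of paths = 419069890

Total paths from (0, 0) to (16, 16): C(32, 16) = 601080390. Paths through (4, 3): (paths (0, 0) → (4, 3)) × (paths (4, 3) → (16, 16)) = C(7, 4) · C(25, 12) = 35 · 5200300 = 182010500. Avoidance count = 601080390 − 182010500 = 419069890.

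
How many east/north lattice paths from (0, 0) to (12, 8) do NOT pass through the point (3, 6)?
Number of paths = 121350

Total paths from (0, 0) to (12, 8): C(20, 12) = 125970. Paths through (3, 6): (paths (0, 0) → (3, 6)) × (paths (3, 6) → (12, 8)) = C(9, 3) · C(11, 9) = 84 · 55 = 4620. Avoidance count = 125970 − 4620 = 121350.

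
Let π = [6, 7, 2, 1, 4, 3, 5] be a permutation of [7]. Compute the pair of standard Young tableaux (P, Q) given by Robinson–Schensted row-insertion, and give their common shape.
P = [1, 3, 5] / [2, 4] / [6, 7];  Q = [1, 2, 7] / [3, 5] / [4, 6];  common shape = (3, 2, 2)

Row-insert the values π_1, π_2, … into P one at a time, bumping the leftmost entry strictly greater than the inserted value down to the next row. The recording tableau Q records, in position (i, j), the step at which that cell was added to P.
  Insert 6 (step 1): P = [6];  Q = [1]
  Insert 7 (step 2): P = [6, 7];  Q = [1, 2]
  Insert 2 (step 3): P = [2, 7] / [6];  Q = [1, 2] / [3]
  Insert 1 (step 4): P = [1, 7] / [2] / [6];  Q = [1, 2] / [3] / [4]
  Insert 4 (step 5): P = [1, 4] / [2, 7] / [6];  Q = [1, 2] / [3, 5] / [4]
  Insert 3 (step 6): P = [1, 3] / [2, 4] / [6, 7];  Q = [1, 2] / [3, 5] / [4, 6]
  Insert 5 (step 7): P = [1, 3, 5] / [2, 4] / [6, 7];  Q = [1, 2, 7] / [3, 5] / [4, 6]
Final shape: (3, 2, 2).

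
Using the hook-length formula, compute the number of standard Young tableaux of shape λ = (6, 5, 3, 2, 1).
# SYT of shape (6, 5, 3, 2, 1) = 3573570

Hook-length formula: f^λ = n! / Π hook(c), product over all cells c of the Young diagram. For λ = (6, 5, 3, 2, 1), n = 17 boxes. Hook lengths by row (left-to-right, top-to-bottom): [10, 8, 6, 4, 3, 1]; [8, 6, 4, 2, 1]; [5, 3, 1]; [3, 1]; [1]. Product of hooks = 99532800. So f^λ = 17! / 99532800 = 355687428096000 / 99532800 = 3573570.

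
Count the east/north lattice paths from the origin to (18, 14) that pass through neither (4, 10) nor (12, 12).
Number of paths = 393917432

Inclusion–exclusion. Total paths: C(32, 18) = 471435600. Through P₁: C(14, 4)·C(18, 14) = 3063060. Through P₂: C(24, 12)·C(8, 6) = 75716368. Since P₁ is strictly southwest of P₂, a monotone path through both must visit P₁ then P₂; paths through both = C(14, 4)·C(10, 8)·C(8, 6) = 1261260. Avoid both = 471435600 − 3063060 − 75716368 + 1261260 = 393917432.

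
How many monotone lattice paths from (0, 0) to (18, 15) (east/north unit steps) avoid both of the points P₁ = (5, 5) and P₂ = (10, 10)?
Number of paths = 592802364

Inclusion–exclusion. Total paths: C(33, 18) = 1037158320. Through P₁: C(10, 5)·C(23, 13) = 288304632. Through P₂: C(20, 10)·C(13, 8) = 237780972. Since P₁ is strictly southwest of P₂, a monotone path through both must visit P₁ then P₂; paths through both = C(10, 5)·C(10, 5)·C(13, 8) = 81729648. Avoid both = 1037158320 − 288304632 − 237780972 + 81729648 = 592802364.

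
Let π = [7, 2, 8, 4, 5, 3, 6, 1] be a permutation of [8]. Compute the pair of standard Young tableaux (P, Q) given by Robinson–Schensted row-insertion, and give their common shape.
P = [1, 3, 5, 6] / [2, 8] / [4] / [7];  Q = [1, 3, 5, 7] / [2, 4] / [6] / [8];  common shape = (4, 2, 1, 1)

Row-insert the values π_1, π_2, … into P one at a time, bumping the leftmost entry strictly greater than the inserted value down to the next row. The recording tableau Q records, in position (i, j), the step at which that cell was added to P.
  Insert 7 (step 1): P = [7];  Q = [1]
  Insert 2 (step 2): P = [2] / [7];  Q = [1] / [2]
  Insert 8 (step 3): P = [2, 8] / [7];  Q = [1, 3] / [2]
  Insert 4 (step 4): P = [2, 4] / [7, 8];  Q = [1, 3] / [2, 4]
  Insert 5 (step 5): P = [2, 4, 5] / [7, 8];  Q = [1, 3, 5] / [2, 4]
  Insert 3 (step 6): P = [2, 3, 5] / [4, 8] / [7];  Q = [1, 3, 5] / [2, 4] / [6]
  Insert 6 (step 7): P = [2, 3, 5, 6] / [4, 8] / [7];  Q = [1, 3, 5, 7] / [2, 4] / [6]
  Insert 1 (step 8): P = [1, 3, 5, 6] / [2, 8] / [4] / [7];  Q = [1, 3, 5, 7] / [2, 4] / [6] / [8]
Final shape: (4, 2, 1, 1).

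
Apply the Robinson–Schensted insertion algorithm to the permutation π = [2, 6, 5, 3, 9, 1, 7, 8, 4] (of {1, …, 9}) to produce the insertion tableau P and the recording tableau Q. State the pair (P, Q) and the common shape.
P = [1, 3, 4, 8] / [2, 7] / [5, 9] / [6];  Q = [1, 2, 5, 8] / [3, 7] / [4, 9] / [6];  common shape = (4, 2, 2, 1)

Row-insert the values π_1, π_2, … into P one at a time, bumping the leftmost entry strictly greater than the inserted value down to the next row. The recording tableau Q records, in position (i, j), the step at which that cell was added to P.
  Insert 2 (step 1): P = [2];  Q = [1]
  Insert 6 (step 2): P = [2, 6];  Q = [1, 2]
  Insert 5 (step 3): P = [2, 5] / [6];  Q = [1, 2] / [3]
  Insert 3 (step 4): P = [2, 3] / [5] / [6];  Q = [1, 2] / [3] / [4]
  Insert 9 (step 5): P = [2, 3, 9] / [5] / [6];  Q = [1, 2, 5] / [3] / [4]
  Insert 1 (step 6): P = [1, 3, 9] / [2] / [5] / [6];  Q = [1, 2, 5] / [3] / [4] / [6]
  Insert 7 (step 7): P = [1, 3, 7] / [2, 9] / [5] / [6];  Q = [1, 2, 5] / [3, 7] / [4] / [6]
  Insert 8 (step 8): P = [1, 3, 7, 8] / [2, 9] / [5] / [6];  Q = [1, 2, 5, 8] / [3, 7] / [4] / [6]
  Insert 4 (step 9): P = [1, 3, 4, 8] / [2, 7] / [5, 9] / [6];  Q = [1, 2, 5, 8] / [3, 7] / [4, 9] / [6]
Final shape: (4, 2, 2, 1).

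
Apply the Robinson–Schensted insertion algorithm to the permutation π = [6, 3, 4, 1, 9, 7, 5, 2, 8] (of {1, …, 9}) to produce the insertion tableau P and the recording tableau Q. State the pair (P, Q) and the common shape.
P = [1, 2, 5, 8] / [3, 4] / [6, 7] / [9];  Q = [1, 3, 5, 9] / [2, 6] / [4, 7] / [8];  common shape = (4, 2, 2, 1)

Row-insert the values π_1, π_2, … into P one at a time, bumping the leftmost entry strictly greater than the inserted value down to the next row. The recording tableau Q records, in position (i, j), the step at which that cell was added to P.
  Insert 6 (step 1): P = [6];  Q = [1]
  Insert 3 (step 2): P = [3] / [6];  Q = [1] / [2]
  Insert 4 (step 3): P = [3, 4] / [6];  Q = [1, 3] / [2]
  Insert 1 (step 4): P = [1, 4] / [3] / [6];  Q = [1, 3] / [2] / [4]
  Insert 9 (step 5): P = [1, 4, 9] / [3] / [6];  Q = [1, 3, 5] / [2] / [4]
  Insert 7 (step 6): P = [1, 4, 7] / [3, 9] / [6];  Q = [1, 3, 5] / [2, 6] / [4]
  Insert 5 (step 7): P = [1, 4, 5] / [3, 7] / [6, 9];  Q = [1, 3, 5] / [2, 6] / [4, 7]
  Insert 2 (step 8): P = [1, 2, 5] / [3, 4] / [6, 7] / [9];  Q = [1, 3, 5] / [2, 6] / [4, 7] / [8]
  Insert 8 (step 9): P = [1, 2, 5, 8] / [3, 4] / [6, 7] / [9];  Q = [1, 3, 5, 9] / [2, 6] / [4, 7] / [8]
Final shape: (4, 2, 2, 1).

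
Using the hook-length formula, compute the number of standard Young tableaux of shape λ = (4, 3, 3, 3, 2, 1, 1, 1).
# SYT of shape (4, 3, 3, 3, 2, 1, 1, 1) = 3055104

Hook-length formula: f^λ = n! / Π hook(c), product over all cells c of the Young diagram. For λ = (4, 3, 3, 3, 2, 1, 1, 1), n = 18 boxes. Hook lengths by row (left-to-right, top-to-bottom): [11, 7, 5, 1]; [9, 5, 3]; [8, 4, 2]; [7, 3, 1]; [5, 1]; [3]; [2]; [1]. Product of hooks = 2095632000. So f^λ = 18! / 2095632000 = 6402373705728000 / 2095632000 = 3055104.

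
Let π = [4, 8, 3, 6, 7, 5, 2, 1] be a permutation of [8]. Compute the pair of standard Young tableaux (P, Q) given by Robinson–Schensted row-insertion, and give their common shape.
P = [1, 5, 7] / [2, 6] / [3] / [4] / [8];  Q = [1, 2, 5] / [3, 4] / [6] / [7] / [8];  common shape = (3, 2, 1, 1, 1)

Row-insert the values π_1, π_2, … into P one at a time, bumping the leftmost entry strictly greater than the inserted value down to the next row. The recording tableau Q records, in position (i, j), the step at which that cell was added to P.
  Insert 4 (step 1): P = [4];  Q = [1]
  Insert 8 (step 2): P = [4, 8];  Q = [1, 2]
  Insert 3 (step 3): P = [3, 8] / [4];  Q = [1, 2] / [3]
  Insert 6 (step 4): P = [3, 6] / [4, 8];  Q = [1, 2] / [3, 4]
  Insert 7 (step 5): P = [3, 6, 7] / [4, 8];  Q = [1, 2, 5] / [3, 4]
  Insert 5 (step 6): P = [3, 5, 7] / [4, 6] / [8];  Q = [1, 2, 5] / [3, 4] / [6]
  Insert 2 (step 7): P = [2, 5, 7] / [3, 6] / [4] / [8];  Q = [1, 2, 5] / [3, 4] / [6] / [7]
  Insert 1 (step 8): P = [1, 5, 7] / [2, 6] / [3] / [4] / [8];  Q = [1, 2, 5] / [3, 4] / [6] / [7] / [8]
Final shape: (3, 2, 1, 1, 1).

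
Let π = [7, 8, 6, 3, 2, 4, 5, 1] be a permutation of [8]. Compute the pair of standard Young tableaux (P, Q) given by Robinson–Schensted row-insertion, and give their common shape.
P = [1, 4, 5] / [2, 8] / [3] / [6] / [7];  Q = [1, 2, 7] / [3, 6] / [4] / [5] / [8];  common shape = (3, 2, 1, 1, 1)

Row-insert the values π_1, π_2, … into P one at a time, bumping the leftmost entry strictly greater than the inserted value down to the next row. The recording tableau Q records, in position (i, j), the step at which that cell was added to P.
  Insert 7 (step 1): P = [7];  Q = [1]
  Insert 8 (step 2): P = [7, 8];  Q = [1, 2]
  Insert 6 (step 3): P = [6, 8] / [7];  Q = [1, 2] / [3]
  Insert 3 (step 4): P = [3, 8] / [6] / [7];  Q = [1, 2] / [3] / [4]
  Insert 2 (step 5): P = [2, 8] / [3] / [6] / [7];  Q = [1, 2] / [3] / [4] / [5]
  Insert 4 (step 6): P = [2, 4] / [3, 8] / [6] / [7];  Q = [1, 2] / [3, 6] / [4] / [5]
  Insert 5 (step 7): P = [2, 4, 5] / [3, 8] / [6] / [7];  Q = [1, 2, 7] / [3, 6] / [4] / [5]
  Insert 1 (step 8): P = [1, 4, 5] / [2, 8] / [3] / [6] / [7];  Q = [1, 2, 7] / [3, 6] / [4] / [5] / [8]
Final shape: (3, 2, 1, 1, 1).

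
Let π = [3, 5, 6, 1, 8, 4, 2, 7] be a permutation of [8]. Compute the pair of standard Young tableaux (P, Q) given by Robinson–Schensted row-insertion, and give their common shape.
P = [1, 2, 6, 7] / [3, 4, 8] / [5];  Q = [1, 2, 3, 5] / [4, 6, 8] / [7];  common shape = (4, 3, 1)

Row-insert the values π_1, π_2, … into P one at a time, bumping the leftmost entry strictly greater than the inserted value down to the next row. The recording tableau Q records, in position (i, j), the step at which that cell was added to P.
  Insert 3 (step 1): P = [3];  Q = [1]
  Insert 5 (step 2): P = [3, 5];  Q = [1, 2]
  Insert 6 (step 3): P = [3, 5, 6];  Q = [1, 2, 3]
  Insert 1 (step 4): P = [1, 5, 6] / [3];  Q = [1, 2, 3] / [4]
  Insert 8 (step 5): P = [1, 5, 6, 8] / [3];  Q = [1, 2, 3, 5] / [4]
  Insert 4 (step 6): P = [1, 4, 6, 8] / [3, 5];  Q = [1, 2, 3, 5] / [4, 6]
  Insert 2 (step 7): P = [1, 2, 6, 8] / [3, 4] / [5];  Q = [1, 2, 3, 5] / [4, 6] / [7]
  Insert 7 (step 8): P = [1, 2, 6, 7] / [3, 4, 8] / [5];  Q = [1, 2, 3, 5] / [4, 6, 8] / [7]
Final shape: (4, 3, 1).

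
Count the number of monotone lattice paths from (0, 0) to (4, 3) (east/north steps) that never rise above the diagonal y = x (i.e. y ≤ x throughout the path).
Number of paths = 14

By the reflection principle (André's argument), the number of monotone paths to (4, 3) with n ≤ m that never go above y = x is C(7, 4) − C(7, 5) = 35 − 21 = 14.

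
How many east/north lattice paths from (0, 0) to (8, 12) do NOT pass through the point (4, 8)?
Number of paths = 91320

Total paths from (0, 0) to (8, 12): C(20, 8) = 125970. Paths through (4, 8): (paths (0, 0) → (4, 8)) × (paths (4, 8) → (8, 12)) = C(12, 4) · C(8, 4) = 495 · 70 = 34650. Avoidance count = 125970 − 34650 = 91320.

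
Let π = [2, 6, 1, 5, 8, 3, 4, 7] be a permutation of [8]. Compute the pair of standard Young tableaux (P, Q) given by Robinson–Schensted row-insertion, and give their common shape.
P = [1, 3, 4, 7] / [2, 5, 8] / [6];  Q = [1, 2, 5, 8] / [3, 4, 7] / [6];  common shape = (4, 3, 1)

Row-insert the values π_1, π_2, … into P one at a time, bumping the leftmost entry strictly greater than the inserted value down to the next row. The recording tableau Q records, in position (i, j), the step at which that cell was added to P.
  Insert 2 (step 1): P = [2];  Q = [1]
  Insert 6 (step 2): P = [2, 6];  Q = [1, 2]
  Insert 1 (step 3): P = [1, 6] / [2];  Q = [1, 2] / [3]
  Insert 5 (step 4): P = [1, 5] / [2, 6];  Q = [1, 2] / [3, 4]
  Insert 8 (step 5): P = [1, 5, 8] / [2, 6];  Q = [1, 2, 5] / [3, 4]
  Insert 3 (step 6): P = [1, 3, 8] / [2, 5] / [6];  Q = [1, 2, 5] / [3, 4] / [6]
  Insert 4 (step 7): P = [1, 3, 4] / [2, 5, 8] / [6];  Q = [1, 2, 5] / [3, 4, 7] / [6]
  Insert 7 (step 8): P = [1, 3, 4, 7] / [2, 5, 8] / [6];  Q = [1, 2, 5, 8] / [3, 4, 7] / [6]
Final shape: (4, 3, 1).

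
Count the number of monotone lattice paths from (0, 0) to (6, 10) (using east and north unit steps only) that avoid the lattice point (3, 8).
Number of paths = 6358

Total paths from (0, 0) to (6, 10): C(16, 6) = 8008. Paths through (3, 8): (paths (0, 0) → (3, 8)) × (paths (3, 8) → (6, 10)) = C(11, 3) · C(5, 3) = 165 · 10 = 1650. Avoidance count = 8008 − 1650 = 6358.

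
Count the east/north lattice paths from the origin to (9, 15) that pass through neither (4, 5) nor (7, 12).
Number of paths = 576446

Inclusion–exclusion. Total paths: C(24, 9) = 1307504. Through P₁: C(9, 4)·C(15, 5) = 378378. Through P₂: C(19, 7)·C(5, 2) = 503880. Since P₁ is strictly southwest of P₂, a monotone path through both must visit P₁ then P₂; paths through both = C(9, 4)·C(10, 3)·C(5, 2) = 151200. Avoid both = 1307504 − 378378 − 503880 + 151200 = 576446.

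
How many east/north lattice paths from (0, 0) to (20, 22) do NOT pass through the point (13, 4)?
Number of paths = 512647541420

Total paths from (0, 0) to (20, 22): C(42, 20) = 513791607420. Paths through (13, 4): (paths (0, 0) → (13, 4)) × (paths (13, 4) → (20, 22)) = C(17, 13) · C(25, 7) = 2380 · 480700 = 1144066000. Avoidance count = 513791607420 − 1144066000 = 512647541420.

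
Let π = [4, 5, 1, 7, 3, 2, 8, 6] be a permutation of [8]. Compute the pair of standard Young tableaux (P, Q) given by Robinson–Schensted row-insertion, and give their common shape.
P = [1, 2, 6, 8] / [3, 5, 7] / [4];  Q = [1, 2, 4, 7] / [3, 5, 8] / [6];  common shape = (4, 3, 1)

Row-insert the values π_1, π_2, … into P one at a time, bumping the leftmost entry strictly greater than the inserted value down to the next row. The recording tableau Q records, in position (i, j), the step at which that cell was added to P.
  Insert 4 (step 1): P = [4];  Q = [1]
  Insert 5 (step 2): P = [4, 5];  Q = [1, 2]
  Insert 1 (step 3): P = [1, 5] / [4];  Q = [1, 2] / [3]
  Insert 7 (step 4): P = [1, 5, 7] / [4];  Q = [1, 2, 4] / [3]
  Insert 3 (step 5): P = [1, 3, 7] / [4, 5];  Q = [1, 2, 4] / [3, 5]
  Insert 2 (step 6): P = [1, 2, 7] / [3, 5] / [4];  Q = [1, 2, 4] / [3, 5] / [6]
  Insert 8 (step 7): P = [1, 2, 7, 8] / [3, 5] / [4];  Q = [1, 2, 4, 7] / [3, 5] / [6]
  Insert 6 (step 8): P = [1, 2, 6, 8] / [3, 5, 7] / [4];  Q = [1, 2, 4, 7] / [3, 5, 8] / [6]
Final shape: (4, 3, 1).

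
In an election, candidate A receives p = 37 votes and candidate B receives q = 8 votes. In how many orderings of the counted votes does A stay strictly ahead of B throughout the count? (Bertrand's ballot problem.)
Strict-lead orderings = 138912059

Total orderings of the 45 votes with 37 for A: C(45, 37) = 215553195. By the Bertrand ballot formula (Cycle Lemma / reflection principle), the number of orderings in which A is strictly ahead of B throughout is (p − q)/(p + q) · C(p + q, p) = (37 − 8)/(37 + 8) · 215553195 = 138912059.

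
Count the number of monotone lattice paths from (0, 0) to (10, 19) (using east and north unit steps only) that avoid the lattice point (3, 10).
Number of paths = 16758170

Total paths from (0, 0) to (10, 19): C(29, 10) = 20030010. Paths through (3, 10): (paths (0, 0) → (3, 10)) × (paths (3, 10) → (10, 19)) = C(13, 3) · C(16, 7) = 286 · 11440 = 3271840. Avoidance count = 20030010 − 3271840 = 16758170.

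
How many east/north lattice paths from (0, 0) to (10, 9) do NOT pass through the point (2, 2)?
Number of paths = 53768

Total paths from (0, 0) to (10, 9): C(19, 10) = 92378. Paths through (2, 2): (paths (0, 0) → (2, 2)) × (paths (2, 2) → (10, 9)) = C(4, 2) · C(15, 8) = 6 · 6435 = 38610. Avoidance count = 92378 − 38610 = 53768.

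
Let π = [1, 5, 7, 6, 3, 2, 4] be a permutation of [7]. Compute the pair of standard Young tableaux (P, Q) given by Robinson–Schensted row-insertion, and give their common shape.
P = [1, 2, 4] / [3, 6] / [5] / [7];  Q = [1, 2, 3] / [4, 7] / [5] / [6];  common shape = (3, 2, 1, 1)

Row-insert the values π_1, π_2, … into P one at a time, bumping the leftmost entry strictly greater than the inserted value down to the next row. The recording tableau Q records, in position (i, j), the step at which that cell was added to P.
  Insert 1 (step 1): P = [1];  Q = [1]
  Insert 5 (step 2): P = [1, 5];  Q = [1, 2]
  Insert 7 (step 3): P = [1, 5, 7];  Q = [1, 2, 3]
  Insert 6 (step 4): P = [1, 5, 6] / [7];  Q = [1, 2, 3] / [4]
  Insert 3 (step 5): P = [1, 3, 6] / [5] / [7];  Q = [1, 2, 3] / [4] / [5]
  Insert 2 (step 6): P = [1, 2, 6] / [3] / [5] / [7];  Q = [1, 2, 3] / [4] / [5] / [6]
  Insert 4 (step 7): P = [1, 2, 4] / [3, 6] / [5] / [7];  Q = [1, 2, 3] / [4, 7] / [5] / [6]
Final shape: (3, 2, 1, 1).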